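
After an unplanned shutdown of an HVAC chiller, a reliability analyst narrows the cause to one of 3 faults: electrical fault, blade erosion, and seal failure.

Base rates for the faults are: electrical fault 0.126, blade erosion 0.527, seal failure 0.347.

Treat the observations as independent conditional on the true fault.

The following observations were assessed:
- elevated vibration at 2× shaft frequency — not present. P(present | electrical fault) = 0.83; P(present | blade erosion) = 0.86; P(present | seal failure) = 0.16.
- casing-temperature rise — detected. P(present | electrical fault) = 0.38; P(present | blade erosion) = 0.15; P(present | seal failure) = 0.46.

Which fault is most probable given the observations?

For each hypothesis, the unnormalized posterior weight is prior × product of the observation likelihoods (using 1 − P(present | H) for each absent observation):
  electrical fault: 0.126 × (1 − 0.83) × 0.38 = 0.0081396
  blade erosion: 0.527 × (1 − 0.86) × 0.15 = 0.011067
  seal failure: 0.347 × (1 − 0.16) × 0.46 = 0.13408
Normalizing constant Z = 0.0081396 + 0.011067 + 0.13408 = 0.15329.
P(electrical fault | evidence) ≈ 0.0081396 / 0.15329 ≈ 0.053
P(blade erosion | evidence) ≈ 0.011067 / 0.15329 ≈ 0.072
P(seal failure | evidence) ≈ 0.13408 / 0.15329 ≈ 0.875
The largest is 0.875, so seal failure is most probable.

seal failure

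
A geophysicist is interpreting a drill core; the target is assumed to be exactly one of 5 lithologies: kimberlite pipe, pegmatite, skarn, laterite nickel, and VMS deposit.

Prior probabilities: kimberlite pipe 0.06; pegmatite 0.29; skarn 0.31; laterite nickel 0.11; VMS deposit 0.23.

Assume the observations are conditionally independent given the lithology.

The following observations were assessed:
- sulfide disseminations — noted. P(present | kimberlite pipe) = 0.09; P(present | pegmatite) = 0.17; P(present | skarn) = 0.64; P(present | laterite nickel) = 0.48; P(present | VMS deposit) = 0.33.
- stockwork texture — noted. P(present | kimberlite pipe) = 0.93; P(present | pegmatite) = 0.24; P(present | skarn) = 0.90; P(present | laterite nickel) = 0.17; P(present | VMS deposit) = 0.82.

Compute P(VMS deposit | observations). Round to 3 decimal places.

0.233

By Bayes' rule with conditional independence, the unnormalized weight for each hypothesis is prior × ∏ likelihoods:
  kimberlite pipe: 0.06 × 0.09 × 0.93 = 0.005022
  pegmatite: 0.29 × 0.17 × 0.24 = 0.011832
  skarn: 0.31 × 0.64 × 0.90 = 0.17856
  laterite nickel: 0.11 × 0.48 × 0.17 = 0.008976
  VMS deposit: 0.23 × 0.33 × 0.82 = 0.062238
Marginal likelihood of the evidence = 0.26663.
P(VMS deposit | evidence) = 0.062238 / 0.26663 ≈ 0.233.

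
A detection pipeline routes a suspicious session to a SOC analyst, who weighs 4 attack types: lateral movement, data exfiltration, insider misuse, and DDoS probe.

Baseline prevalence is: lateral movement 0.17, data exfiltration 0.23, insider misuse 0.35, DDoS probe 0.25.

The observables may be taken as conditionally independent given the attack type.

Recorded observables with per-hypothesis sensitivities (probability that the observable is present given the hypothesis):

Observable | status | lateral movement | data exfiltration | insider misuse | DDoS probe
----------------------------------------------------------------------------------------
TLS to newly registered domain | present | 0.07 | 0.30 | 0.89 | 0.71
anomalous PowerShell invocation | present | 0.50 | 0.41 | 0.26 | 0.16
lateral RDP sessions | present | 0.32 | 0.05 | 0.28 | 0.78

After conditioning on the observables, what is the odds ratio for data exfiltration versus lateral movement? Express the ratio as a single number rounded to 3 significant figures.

The normalizing constant cancels in an odds ratio, so compute prior × likelihood for the two hypotheses only:
  data exfiltration: 0.23 × 0.30 × 0.41 × 0.05 = 0.0014145
  lateral movement: 0.17 × 0.07 × 0.50 × 0.32 = 0.001904
Posterior odds = 0.0014145 / 0.001904 ≈ 0.743.

0.743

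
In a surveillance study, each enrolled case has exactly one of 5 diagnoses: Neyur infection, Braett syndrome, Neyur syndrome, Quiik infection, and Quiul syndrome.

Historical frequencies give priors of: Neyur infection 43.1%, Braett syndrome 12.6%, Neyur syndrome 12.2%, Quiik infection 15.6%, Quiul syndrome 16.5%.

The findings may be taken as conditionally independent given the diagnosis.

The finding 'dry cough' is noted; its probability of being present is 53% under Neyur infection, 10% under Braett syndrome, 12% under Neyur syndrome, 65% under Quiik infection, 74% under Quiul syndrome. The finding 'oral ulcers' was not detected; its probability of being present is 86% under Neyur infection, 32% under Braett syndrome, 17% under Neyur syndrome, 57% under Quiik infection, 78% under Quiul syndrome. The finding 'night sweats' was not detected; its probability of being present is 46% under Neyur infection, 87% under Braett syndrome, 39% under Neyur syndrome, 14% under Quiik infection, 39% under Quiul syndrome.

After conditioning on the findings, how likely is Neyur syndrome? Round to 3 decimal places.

Multiply each prior by the joint likelihood of the evidence pattern (using 1 − P(present | H) for each absent finding):
  Neyur infection: 0.431 × 0.53 × (1 − 0.86) × (1 − 0.46) = 0.017269
  Braett syndrome: 0.126 × 0.10 × (1 − 0.32) × (1 − 0.87) = 0.0011138
  Neyur syndrome: 0.122 × 0.12 × (1 − 0.17) × (1 − 0.39) = 0.0074122
  Quiik infection: 0.156 × 0.65 × (1 − 0.57) × (1 − 0.14) = 0.037498
  Quiul syndrome: 0.165 × 0.74 × (1 − 0.78) × (1 − 0.39) = 0.016386
Normalizing constant Z = 0.017269 + 0.0011138 + 0.0074122 + 0.037498 + 0.016386 = 0.079679.
P(Neyur syndrome | evidence) = 0.0074122 / 0.079679 ≈ 0.093.

0.093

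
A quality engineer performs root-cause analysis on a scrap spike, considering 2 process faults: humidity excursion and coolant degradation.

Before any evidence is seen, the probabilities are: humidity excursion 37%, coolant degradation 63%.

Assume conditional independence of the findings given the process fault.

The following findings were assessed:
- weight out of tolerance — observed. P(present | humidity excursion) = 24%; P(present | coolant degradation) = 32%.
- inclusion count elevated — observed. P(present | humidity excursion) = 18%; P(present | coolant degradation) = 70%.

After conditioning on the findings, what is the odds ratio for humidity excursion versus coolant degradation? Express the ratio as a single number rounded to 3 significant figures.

0.113

Posterior odds equal prior odds times the likelihood ratio; only the two competing hypotheses matter.
  humidity excursion: 0.37 × 0.24 × 0.18 = 0.015984
  coolant degradation: 0.63 × 0.32 × 0.70 = 0.14112
Posterior odds = 0.015984 / 0.14112 ≈ 0.113.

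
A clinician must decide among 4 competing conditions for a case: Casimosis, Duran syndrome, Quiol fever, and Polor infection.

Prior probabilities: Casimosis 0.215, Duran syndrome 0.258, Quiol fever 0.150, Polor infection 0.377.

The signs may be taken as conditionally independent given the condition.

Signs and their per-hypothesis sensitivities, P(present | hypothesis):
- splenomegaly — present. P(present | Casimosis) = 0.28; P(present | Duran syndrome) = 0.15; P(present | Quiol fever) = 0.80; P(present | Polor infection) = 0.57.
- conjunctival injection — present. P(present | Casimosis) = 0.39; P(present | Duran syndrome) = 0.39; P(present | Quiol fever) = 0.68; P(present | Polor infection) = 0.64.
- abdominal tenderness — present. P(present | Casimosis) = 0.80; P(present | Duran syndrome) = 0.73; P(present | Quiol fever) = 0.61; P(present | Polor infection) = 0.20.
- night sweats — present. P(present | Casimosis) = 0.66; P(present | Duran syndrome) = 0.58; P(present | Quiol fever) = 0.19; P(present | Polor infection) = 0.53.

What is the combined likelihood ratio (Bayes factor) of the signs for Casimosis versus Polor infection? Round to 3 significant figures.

Take the product of per-sign likelihoods under each hypothesis, then divide.
  Casimosis: 0.28 × 0.39 × 0.80 × 0.66 = 0.057658
  Polor infection: 0.57 × 0.64 × 0.20 × 0.53 = 0.038669
Bayes factor = 0.057658 / 0.038669 ≈ 1.49

1.49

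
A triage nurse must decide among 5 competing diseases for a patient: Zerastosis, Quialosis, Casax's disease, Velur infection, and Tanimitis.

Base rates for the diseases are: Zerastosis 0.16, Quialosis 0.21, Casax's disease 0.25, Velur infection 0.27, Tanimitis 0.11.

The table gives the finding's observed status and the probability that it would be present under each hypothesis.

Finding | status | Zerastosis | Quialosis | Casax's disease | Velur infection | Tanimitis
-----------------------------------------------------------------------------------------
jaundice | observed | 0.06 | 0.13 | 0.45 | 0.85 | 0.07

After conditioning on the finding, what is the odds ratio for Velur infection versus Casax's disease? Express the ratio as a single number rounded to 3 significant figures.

Posterior odds equal prior odds times the likelihood ratio; only the two competing hypotheses matter.
  Velur infection: 0.27 × 0.85 = 0.2295
  Casax's disease: 0.25 × 0.45 = 0.1125
Odds(Velur infection : Casax's disease) = 0.2295 / 0.1125 ≈ 2.04.

2.04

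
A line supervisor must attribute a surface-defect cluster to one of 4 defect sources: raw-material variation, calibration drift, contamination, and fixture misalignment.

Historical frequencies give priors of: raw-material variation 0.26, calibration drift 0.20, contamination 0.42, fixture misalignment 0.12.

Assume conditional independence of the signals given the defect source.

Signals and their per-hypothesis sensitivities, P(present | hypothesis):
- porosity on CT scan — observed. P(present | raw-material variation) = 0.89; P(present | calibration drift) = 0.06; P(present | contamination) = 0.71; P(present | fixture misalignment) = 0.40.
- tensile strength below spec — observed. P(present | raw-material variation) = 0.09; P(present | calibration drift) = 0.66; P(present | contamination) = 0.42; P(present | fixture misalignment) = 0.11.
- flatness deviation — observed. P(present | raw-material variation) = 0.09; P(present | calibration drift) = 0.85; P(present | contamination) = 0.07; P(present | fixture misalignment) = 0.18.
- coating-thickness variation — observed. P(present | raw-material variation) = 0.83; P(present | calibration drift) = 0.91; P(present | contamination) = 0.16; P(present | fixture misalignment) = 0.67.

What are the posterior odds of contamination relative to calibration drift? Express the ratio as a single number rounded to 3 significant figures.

Unnormalized posterior weight (prior times the signal likelihoods) for each of the two hypotheses:
  contamination: 0.42 × 0.71 × 0.42 × 0.07 × 0.16 = 0.0014027
  calibration drift: 0.20 × 0.06 × 0.66 × 0.85 × 0.91 = 0.0061261
Posterior odds = 0.0014027 / 0.0061261 ≈ 0.229.

0.229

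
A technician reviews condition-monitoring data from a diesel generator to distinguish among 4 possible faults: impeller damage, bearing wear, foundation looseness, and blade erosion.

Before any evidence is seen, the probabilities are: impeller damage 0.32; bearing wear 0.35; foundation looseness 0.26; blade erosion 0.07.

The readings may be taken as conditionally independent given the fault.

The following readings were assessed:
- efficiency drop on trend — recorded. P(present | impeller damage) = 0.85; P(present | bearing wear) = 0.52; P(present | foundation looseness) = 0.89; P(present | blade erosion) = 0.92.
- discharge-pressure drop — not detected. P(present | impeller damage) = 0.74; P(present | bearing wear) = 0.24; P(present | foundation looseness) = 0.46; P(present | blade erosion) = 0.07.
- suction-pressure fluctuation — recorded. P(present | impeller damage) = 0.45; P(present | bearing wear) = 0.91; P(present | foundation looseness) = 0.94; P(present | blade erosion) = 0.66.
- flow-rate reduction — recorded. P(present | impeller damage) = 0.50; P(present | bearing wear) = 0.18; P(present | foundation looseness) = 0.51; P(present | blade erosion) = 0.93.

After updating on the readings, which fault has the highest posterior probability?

foundation looseness

Multiply each prior by the joint likelihood of the reading pattern (using 1 − P(present | H) for each absent reading):
  impeller damage: 0.32 × 0.85 × (1 − 0.74) × 0.45 × 0.50 = 0.015912
  bearing wear: 0.35 × 0.52 × (1 − 0.24) × 0.91 × 0.18 = 0.022657
  foundation looseness: 0.26 × 0.89 × (1 − 0.46) × 0.94 × 0.51 = 0.059904
  blade erosion: 0.07 × 0.92 × (1 − 0.07) × 0.66 × 0.93 = 0.036762
Normalizing constant Z = 0.015912 + 0.022657 + 0.059904 + 0.036762 = 0.13523.
P(impeller damage | evidence) ≈ 0.015912 / 0.13523 ≈ 0.118
P(bearing wear | evidence) ≈ 0.022657 / 0.13523 ≈ 0.168
P(foundation looseness | evidence) ≈ 0.059904 / 0.13523 ≈ 0.443
P(blade erosion | evidence) ≈ 0.036762 / 0.13523 ≈ 0.272
The largest is 0.443, so foundation looseness is most probable.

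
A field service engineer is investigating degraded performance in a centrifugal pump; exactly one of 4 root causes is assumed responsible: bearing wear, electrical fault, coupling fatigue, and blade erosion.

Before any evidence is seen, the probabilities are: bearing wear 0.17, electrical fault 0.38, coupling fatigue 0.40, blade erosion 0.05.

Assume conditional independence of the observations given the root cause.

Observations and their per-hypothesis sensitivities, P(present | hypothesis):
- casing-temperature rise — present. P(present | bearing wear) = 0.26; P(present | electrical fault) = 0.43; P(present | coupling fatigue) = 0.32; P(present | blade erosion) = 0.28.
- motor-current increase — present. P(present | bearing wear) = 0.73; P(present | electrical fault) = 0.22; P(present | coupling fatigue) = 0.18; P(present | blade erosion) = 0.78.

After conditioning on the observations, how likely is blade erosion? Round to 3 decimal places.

For each hypothesis, the unnormalized posterior weight is prior × product of the observation likelihoods:
  bearing wear: 0.17 × 0.26 × 0.73 = 0.032266
  electrical fault: 0.38 × 0.43 × 0.22 = 0.035948
  coupling fatigue: 0.40 × 0.32 × 0.18 = 0.02304
  blade erosion: 0.05 × 0.28 × 0.78 = 0.01092
The unnormalized weights sum to 0.10217.
P(blade erosion | evidence) = 0.01092 / 0.10217 ≈ 0.107.

0.107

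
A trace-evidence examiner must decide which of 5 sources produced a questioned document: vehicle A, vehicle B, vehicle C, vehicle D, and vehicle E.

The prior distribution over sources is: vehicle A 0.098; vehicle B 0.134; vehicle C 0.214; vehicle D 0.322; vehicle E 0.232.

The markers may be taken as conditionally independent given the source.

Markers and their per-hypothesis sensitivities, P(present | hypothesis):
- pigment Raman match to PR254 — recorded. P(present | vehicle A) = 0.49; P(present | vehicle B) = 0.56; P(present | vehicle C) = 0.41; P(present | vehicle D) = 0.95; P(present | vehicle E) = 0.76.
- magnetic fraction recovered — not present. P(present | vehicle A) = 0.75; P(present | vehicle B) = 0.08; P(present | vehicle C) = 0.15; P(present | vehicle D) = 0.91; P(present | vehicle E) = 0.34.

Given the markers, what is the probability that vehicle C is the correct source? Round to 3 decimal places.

0.249

By Bayes' rule with conditional independence, the unnormalized weight for each hypothesis is prior × ∏ likelihoods (using 1 − P(present | H) for each absent marker):
  vehicle A: 0.098 × 0.49 × (1 − 0.75) = 0.012005
  vehicle B: 0.134 × 0.56 × (1 − 0.08) = 0.069037
  vehicle C: 0.214 × 0.41 × (1 − 0.15) = 0.074579
  vehicle D: 0.322 × 0.95 × (1 − 0.91) = 0.027531
  vehicle E: 0.232 × 0.76 × (1 − 0.34) = 0.11637
Normalizing constant Z = 0.012005 + 0.069037 + 0.074579 + 0.027531 + 0.11637 = 0.29952.
P(vehicle C | evidence) = 0.074579 / 0.29952 ≈ 0.249.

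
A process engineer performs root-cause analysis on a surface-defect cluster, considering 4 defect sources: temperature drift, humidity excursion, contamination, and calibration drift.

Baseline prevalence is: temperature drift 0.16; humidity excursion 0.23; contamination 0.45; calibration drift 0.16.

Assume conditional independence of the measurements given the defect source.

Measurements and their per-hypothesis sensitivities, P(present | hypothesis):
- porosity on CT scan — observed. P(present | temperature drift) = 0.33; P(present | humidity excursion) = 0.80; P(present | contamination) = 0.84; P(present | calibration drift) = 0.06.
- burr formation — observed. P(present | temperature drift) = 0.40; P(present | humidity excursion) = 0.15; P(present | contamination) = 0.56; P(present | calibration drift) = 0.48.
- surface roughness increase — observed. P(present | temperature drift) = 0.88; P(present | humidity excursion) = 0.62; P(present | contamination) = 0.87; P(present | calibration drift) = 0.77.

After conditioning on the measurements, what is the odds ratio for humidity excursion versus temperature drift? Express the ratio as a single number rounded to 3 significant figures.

0.921

Posterior odds equal prior odds times the likelihood ratio; only the two competing hypotheses matter.
  humidity excursion: 0.23 × 0.80 × 0.15 × 0.62 = 0.017112
  temperature drift: 0.16 × 0.33 × 0.40 × 0.88 = 0.018586
Odds(humidity excursion : temperature drift) = 0.017112 / 0.018586 ≈ 0.921.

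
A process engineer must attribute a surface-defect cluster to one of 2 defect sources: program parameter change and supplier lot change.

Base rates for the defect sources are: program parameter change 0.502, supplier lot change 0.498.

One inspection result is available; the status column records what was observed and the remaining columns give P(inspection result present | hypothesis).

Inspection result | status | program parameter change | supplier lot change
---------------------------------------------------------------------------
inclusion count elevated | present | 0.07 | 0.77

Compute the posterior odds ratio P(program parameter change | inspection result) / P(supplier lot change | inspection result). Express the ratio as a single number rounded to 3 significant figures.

0.0916

The normalizing constant cancels in an odds ratio, so compute prior × likelihood for the two hypotheses only:
  program parameter change: 0.502 × 0.07 = 0.03514
  supplier lot change: 0.498 × 0.77 = 0.38346
Posterior odds = 0.03514 / 0.38346 ≈ 0.0916.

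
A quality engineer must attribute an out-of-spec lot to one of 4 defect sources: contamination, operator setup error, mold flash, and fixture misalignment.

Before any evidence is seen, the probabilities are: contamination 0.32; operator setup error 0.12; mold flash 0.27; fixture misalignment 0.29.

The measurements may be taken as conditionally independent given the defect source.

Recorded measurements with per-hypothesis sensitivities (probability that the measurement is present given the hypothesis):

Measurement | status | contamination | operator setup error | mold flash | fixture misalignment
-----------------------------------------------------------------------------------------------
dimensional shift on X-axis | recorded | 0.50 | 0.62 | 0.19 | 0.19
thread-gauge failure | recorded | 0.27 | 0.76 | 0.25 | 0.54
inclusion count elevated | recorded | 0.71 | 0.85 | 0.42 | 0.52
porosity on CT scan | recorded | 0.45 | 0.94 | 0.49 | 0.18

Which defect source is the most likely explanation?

Multiply each prior by the joint likelihood of the measurement pattern:
  contamination: 0.32 × 0.50 × 0.27 × 0.71 × 0.45 = 0.013802
  operator setup error: 0.12 × 0.62 × 0.76 × 0.85 × 0.94 = 0.045179
  mold flash: 0.27 × 0.19 × 0.25 × 0.42 × 0.49 = 0.0026394
  fixture misalignment: 0.29 × 0.19 × 0.54 × 0.52 × 0.18 = 0.002785
Normalizing constant Z = 0.013802 + 0.045179 + 0.0026394 + 0.002785 = 0.064405.
P(contamination | evidence) ≈ 0.013802 / 0.064405 ≈ 0.214
P(operator setup error | evidence) ≈ 0.045179 / 0.064405 ≈ 0.701
P(mold flash | evidence) ≈ 0.0026394 / 0.064405 ≈ 0.041
P(fixture misalignment | evidence) ≈ 0.002785 / 0.064405 ≈ 0.043
The largest is 0.701, so operator setup error is most probable.

operator setup error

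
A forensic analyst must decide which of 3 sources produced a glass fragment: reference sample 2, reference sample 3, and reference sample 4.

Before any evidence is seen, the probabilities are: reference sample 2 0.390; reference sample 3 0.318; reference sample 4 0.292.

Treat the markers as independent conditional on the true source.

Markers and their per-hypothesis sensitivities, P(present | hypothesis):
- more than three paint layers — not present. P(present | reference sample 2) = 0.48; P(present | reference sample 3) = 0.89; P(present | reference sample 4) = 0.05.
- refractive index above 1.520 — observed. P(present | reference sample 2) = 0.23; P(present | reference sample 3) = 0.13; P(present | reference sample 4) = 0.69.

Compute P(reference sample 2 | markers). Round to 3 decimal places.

0.192

Multiply each prior by the joint likelihood of the marker pattern (using 1 − P(present | H) for each absent marker):
  reference sample 2: 0.390 × (1 − 0.48) × 0.23 = 0.046644
  reference sample 3: 0.318 × (1 − 0.89) × 0.13 = 0.0045474
  reference sample 4: 0.292 × (1 − 0.05) × 0.69 = 0.19141
Normalizing constant Z = 0.046644 + 0.0045474 + 0.19141 = 0.2426.
P(reference sample 2 | evidence) = 0.046644 / 0.2426 ≈ 0.192.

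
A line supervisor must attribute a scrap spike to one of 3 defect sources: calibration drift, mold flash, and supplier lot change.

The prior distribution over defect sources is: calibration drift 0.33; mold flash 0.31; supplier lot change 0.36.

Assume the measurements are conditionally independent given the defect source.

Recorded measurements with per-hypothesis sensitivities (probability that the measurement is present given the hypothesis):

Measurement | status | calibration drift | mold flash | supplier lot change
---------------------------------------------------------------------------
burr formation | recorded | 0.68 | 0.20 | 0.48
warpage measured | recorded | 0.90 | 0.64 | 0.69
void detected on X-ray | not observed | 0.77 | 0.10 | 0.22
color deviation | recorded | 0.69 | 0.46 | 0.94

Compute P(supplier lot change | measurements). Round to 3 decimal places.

0.643

For each hypothesis, the unnormalized posterior weight is prior × product of the measurement likelihoods (using 1 − P(present | H) for each absent measurement):
  calibration drift: 0.33 × 0.68 × 0.90 × (1 − 0.77) × 0.69 = 0.032051
  mold flash: 0.31 × 0.20 × 0.64 × (1 − 0.10) × 0.46 = 0.016428
  supplier lot change: 0.36 × 0.48 × 0.69 × (1 − 0.22) × 0.94 = 0.087421
Marginal likelihood of the evidence = 0.1359.
P(supplier lot change | evidence) = 0.087421 / 0.1359 ≈ 0.643.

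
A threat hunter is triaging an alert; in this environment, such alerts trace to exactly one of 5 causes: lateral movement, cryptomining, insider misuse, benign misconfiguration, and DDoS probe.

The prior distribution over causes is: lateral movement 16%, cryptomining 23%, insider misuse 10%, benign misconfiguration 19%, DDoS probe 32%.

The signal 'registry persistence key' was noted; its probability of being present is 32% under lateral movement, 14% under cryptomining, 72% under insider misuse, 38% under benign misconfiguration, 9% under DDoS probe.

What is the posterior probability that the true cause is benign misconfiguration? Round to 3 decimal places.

By Bayes' rule, the unnormalized weight for each hypothesis is prior × likelihood:
  lateral movement: 0.16 × 0.32 = 0.0512
  cryptomining: 0.23 × 0.14 = 0.0322
  insider misuse: 0.10 × 0.72 = 0.072
  benign misconfiguration: 0.19 × 0.38 = 0.0722
  DDoS probe: 0.32 × 0.09 = 0.0288
Marginal likelihood of the evidence = 0.2564.
P(benign misconfiguration | evidence) = 0.0722 / 0.2564 ≈ 0.282.

0.282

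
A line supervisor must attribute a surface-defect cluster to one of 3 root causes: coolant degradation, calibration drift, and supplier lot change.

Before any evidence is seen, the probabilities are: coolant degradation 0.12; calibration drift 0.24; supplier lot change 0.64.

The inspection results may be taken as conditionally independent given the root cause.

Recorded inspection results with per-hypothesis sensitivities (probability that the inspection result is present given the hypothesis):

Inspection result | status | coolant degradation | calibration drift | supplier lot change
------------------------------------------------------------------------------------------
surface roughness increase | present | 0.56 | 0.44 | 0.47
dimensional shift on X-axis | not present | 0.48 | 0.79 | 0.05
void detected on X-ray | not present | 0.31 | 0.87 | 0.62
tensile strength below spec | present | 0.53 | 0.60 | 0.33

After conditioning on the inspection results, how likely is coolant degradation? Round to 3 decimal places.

Multiply each prior by the joint likelihood of the inspection result pattern (using 1 − P(present | H) for each absent inspection result):
  coolant degradation: 0.12 × 0.56 × (1 − 0.48) × (1 − 0.31) × 0.53 = 0.012779
  calibration drift: 0.24 × 0.44 × (1 − 0.79) × (1 − 0.87) × 0.60 = 0.0017297
  supplier lot change: 0.64 × 0.47 × (1 − 0.05) × (1 − 0.62) × 0.33 = 0.035834
The unnormalized weights sum to 0.050343.
P(coolant degradation | evidence) = 0.012779 / 0.050343 ≈ 0.254.

0.254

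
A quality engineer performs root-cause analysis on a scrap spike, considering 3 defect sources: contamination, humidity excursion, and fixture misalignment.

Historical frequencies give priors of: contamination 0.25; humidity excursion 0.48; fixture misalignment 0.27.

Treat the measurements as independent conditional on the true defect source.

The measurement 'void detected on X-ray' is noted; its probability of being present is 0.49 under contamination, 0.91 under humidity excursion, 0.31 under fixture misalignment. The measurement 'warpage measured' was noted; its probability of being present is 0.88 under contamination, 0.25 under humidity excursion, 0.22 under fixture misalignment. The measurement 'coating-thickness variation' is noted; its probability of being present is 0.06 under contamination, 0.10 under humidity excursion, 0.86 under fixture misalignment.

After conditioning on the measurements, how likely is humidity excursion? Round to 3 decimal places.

0.329

By Bayes' rule with conditional independence, the unnormalized weight for each hypothesis is prior × ∏ likelihoods:
  contamination: 0.25 × 0.49 × 0.88 × 0.06 = 0.006468
  humidity excursion: 0.48 × 0.91 × 0.25 × 0.10 = 0.01092
  fixture misalignment: 0.27 × 0.31 × 0.22 × 0.86 = 0.015836
Marginal likelihood of the evidence = 0.033224.
P(humidity excursion | evidence) = 0.01092 / 0.033224 ≈ 0.329.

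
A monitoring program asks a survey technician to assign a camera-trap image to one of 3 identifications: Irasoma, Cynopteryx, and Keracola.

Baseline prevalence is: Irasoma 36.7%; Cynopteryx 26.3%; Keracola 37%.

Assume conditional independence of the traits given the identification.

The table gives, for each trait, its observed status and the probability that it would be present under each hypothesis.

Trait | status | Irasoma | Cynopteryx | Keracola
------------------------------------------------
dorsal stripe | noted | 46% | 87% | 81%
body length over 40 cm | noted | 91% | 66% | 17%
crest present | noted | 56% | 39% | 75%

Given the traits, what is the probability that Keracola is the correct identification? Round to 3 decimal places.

Multiply each prior by the joint likelihood of the trait pattern:
  Irasoma: 0.367 × 0.46 × 0.91 × 0.56 = 0.086031
  Cynopteryx: 0.263 × 0.87 × 0.66 × 0.39 = 0.058896
  Keracola: 0.370 × 0.81 × 0.17 × 0.75 = 0.038212
Marginal likelihood of the evidence = 0.18314.
P(Keracola | evidence) = 0.038212 / 0.18314 ≈ 0.209.

0.209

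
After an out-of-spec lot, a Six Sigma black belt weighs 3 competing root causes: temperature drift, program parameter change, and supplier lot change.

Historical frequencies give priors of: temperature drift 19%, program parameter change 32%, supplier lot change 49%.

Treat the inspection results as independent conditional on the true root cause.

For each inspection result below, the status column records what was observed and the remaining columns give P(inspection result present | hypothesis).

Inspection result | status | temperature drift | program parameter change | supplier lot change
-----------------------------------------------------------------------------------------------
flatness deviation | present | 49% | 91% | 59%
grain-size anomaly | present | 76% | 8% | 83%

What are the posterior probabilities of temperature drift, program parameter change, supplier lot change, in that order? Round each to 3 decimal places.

0.212, 0.070, 0.718

Multiply each prior by the joint likelihood of the inspection result pattern:
  temperature drift: 0.19 × 0.49 × 0.76 = 0.070756
  program parameter change: 0.32 × 0.91 × 0.08 = 0.023296
  supplier lot change: 0.49 × 0.59 × 0.83 = 0.23995
Marginal likelihood of the evidence = 0.334.
P(temperature drift | evidence) = 0.070756 / 0.334 ≈ 0.212
P(program parameter change | evidence) = 0.023296 / 0.334 ≈ 0.070
P(supplier lot change | evidence) = 0.23995 / 0.334 ≈ 0.718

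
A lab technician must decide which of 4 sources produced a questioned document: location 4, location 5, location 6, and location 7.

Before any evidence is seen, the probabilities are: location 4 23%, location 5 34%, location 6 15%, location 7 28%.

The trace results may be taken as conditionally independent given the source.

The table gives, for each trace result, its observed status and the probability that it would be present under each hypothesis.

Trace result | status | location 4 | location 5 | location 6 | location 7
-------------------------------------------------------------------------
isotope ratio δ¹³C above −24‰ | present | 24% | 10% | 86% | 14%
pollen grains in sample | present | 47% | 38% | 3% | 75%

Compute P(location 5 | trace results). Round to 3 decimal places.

0.179

For each hypothesis, the unnormalized posterior weight is prior × product of the trace result likelihoods:
  location 4: 0.23 × 0.24 × 0.47 = 0.025944
  location 5: 0.34 × 0.10 × 0.38 = 0.01292
  location 6: 0.15 × 0.86 × 0.03 = 0.00387
  location 7: 0.28 × 0.14 × 0.75 = 0.0294
Normalizing constant Z = 0.025944 + 0.01292 + 0.00387 + 0.0294 = 0.072134.
P(location 5 | evidence) = 0.01292 / 0.072134 ≈ 0.179.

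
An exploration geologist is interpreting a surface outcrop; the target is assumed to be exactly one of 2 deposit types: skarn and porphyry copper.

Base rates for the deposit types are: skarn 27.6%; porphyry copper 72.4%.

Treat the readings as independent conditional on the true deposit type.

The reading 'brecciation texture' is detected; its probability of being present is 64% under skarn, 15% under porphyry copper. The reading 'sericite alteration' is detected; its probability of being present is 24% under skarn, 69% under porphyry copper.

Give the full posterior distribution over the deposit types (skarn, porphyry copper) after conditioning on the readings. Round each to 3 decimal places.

Multiply each prior by the joint likelihood of the reading pattern:
  skarn: 0.276 × 0.64 × 0.24 = 0.042394
  porphyry copper: 0.724 × 0.15 × 0.69 = 0.074934
Normalizing constant Z = 0.042394 + 0.074934 = 0.11733.
P(skarn | evidence) = 0.042394 / 0.11733 ≈ 0.361
P(porphyry copper | evidence) = 0.074934 / 0.11733 ≈ 0.639

0.361, 0.639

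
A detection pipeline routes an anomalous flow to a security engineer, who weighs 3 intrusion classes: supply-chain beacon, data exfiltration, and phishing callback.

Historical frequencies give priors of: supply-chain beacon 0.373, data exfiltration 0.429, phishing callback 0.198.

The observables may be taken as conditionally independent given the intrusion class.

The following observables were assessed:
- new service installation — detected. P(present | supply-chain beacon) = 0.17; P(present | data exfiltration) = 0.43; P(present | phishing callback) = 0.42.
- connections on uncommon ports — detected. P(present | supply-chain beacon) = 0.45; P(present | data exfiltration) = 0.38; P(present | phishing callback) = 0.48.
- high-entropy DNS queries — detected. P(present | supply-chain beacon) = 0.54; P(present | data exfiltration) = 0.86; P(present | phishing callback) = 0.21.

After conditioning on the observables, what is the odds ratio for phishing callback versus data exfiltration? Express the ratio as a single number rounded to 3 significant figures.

0.139

Posterior odds equal prior odds times the likelihood ratio; only the two competing hypotheses matter.
  phishing callback: 0.198 × 0.42 × 0.48 × 0.21 = 0.0083825
  data exfiltration: 0.429 × 0.43 × 0.38 × 0.86 = 0.060285
Posterior odds = 0.0083825 / 0.060285 ≈ 0.139.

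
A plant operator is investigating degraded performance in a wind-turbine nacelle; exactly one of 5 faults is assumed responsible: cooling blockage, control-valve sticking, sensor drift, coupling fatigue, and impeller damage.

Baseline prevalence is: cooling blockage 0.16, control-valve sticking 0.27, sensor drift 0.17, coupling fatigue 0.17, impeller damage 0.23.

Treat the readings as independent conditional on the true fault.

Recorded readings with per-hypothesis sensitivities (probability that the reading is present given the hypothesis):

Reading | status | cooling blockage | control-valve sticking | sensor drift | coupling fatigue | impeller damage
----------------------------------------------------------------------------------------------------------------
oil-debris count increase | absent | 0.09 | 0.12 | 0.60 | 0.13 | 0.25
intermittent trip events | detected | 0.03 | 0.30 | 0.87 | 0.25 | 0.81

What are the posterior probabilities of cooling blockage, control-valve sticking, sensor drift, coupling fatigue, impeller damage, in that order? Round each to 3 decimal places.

0.014, 0.229, 0.190, 0.119, 0.449

Multiply each prior by the joint likelihood of the reading pattern (using 1 − P(present | H) for each absent reading):
  cooling blockage: 0.16 × (1 − 0.09) × 0.03 = 0.004368
  control-valve sticking: 0.27 × (1 − 0.12) × 0.30 = 0.07128
  sensor drift: 0.17 × (1 − 0.60) × 0.87 = 0.05916
  coupling fatigue: 0.17 × (1 − 0.13) × 0.25 = 0.036975
  impeller damage: 0.23 × (1 − 0.25) × 0.81 = 0.13973
Marginal likelihood of the evidence = 0.31151.
P(cooling blockage | evidence) = 0.004368 / 0.31151 ≈ 0.014
P(control-valve sticking | evidence) = 0.07128 / 0.31151 ≈ 0.229
P(sensor drift | evidence) = 0.05916 / 0.31151 ≈ 0.190
P(coupling fatigue | evidence) = 0.036975 / 0.31151 ≈ 0.119
P(impeller damage | evidence) = 0.13973 / 0.31151 ≈ 0.449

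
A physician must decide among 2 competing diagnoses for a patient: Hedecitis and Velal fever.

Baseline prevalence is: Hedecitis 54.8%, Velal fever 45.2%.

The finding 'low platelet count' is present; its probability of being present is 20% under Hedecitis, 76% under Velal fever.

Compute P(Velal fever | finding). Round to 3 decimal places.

0.758

By Bayes' rule, the unnormalized weight for each hypothesis is prior × likelihood:
  Hedecitis: 0.548 × 0.20 = 0.1096
  Velal fever: 0.452 × 0.76 = 0.34352
Normalizing constant Z = 0.1096 + 0.34352 = 0.45312.
P(Velal fever | evidence) = 0.34352 / 0.45312 ≈ 0.758.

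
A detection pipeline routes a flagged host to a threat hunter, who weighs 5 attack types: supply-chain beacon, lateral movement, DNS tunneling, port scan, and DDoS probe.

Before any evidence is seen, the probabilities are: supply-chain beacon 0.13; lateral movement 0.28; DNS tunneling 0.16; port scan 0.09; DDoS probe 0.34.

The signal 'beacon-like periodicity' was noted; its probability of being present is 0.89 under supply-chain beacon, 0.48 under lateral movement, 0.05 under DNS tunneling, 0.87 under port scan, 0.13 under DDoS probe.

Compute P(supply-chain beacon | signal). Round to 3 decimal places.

For each hypothesis, the unnormalized posterior weight is prior × likelihood:
  supply-chain beacon: 0.13 × 0.89 = 0.1157
  lateral movement: 0.28 × 0.48 = 0.1344
  DNS tunneling: 0.16 × 0.05 = 0.008
  port scan: 0.09 × 0.87 = 0.0783
  DDoS probe: 0.34 × 0.13 = 0.0442
The unnormalized weights sum to 0.3806.
P(supply-chain beacon | evidence) = 0.1157 / 0.3806 ≈ 0.304.

0.304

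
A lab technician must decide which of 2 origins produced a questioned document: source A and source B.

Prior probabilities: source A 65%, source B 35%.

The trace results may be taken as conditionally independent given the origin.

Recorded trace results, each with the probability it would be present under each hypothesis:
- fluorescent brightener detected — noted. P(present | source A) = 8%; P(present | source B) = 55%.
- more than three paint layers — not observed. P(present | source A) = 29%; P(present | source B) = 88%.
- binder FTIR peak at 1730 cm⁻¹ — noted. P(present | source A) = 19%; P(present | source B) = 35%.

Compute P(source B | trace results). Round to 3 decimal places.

Multiply each prior by the joint likelihood of the trace result pattern (using 1 − P(present | H) for each absent trace result):
  source A: 0.65 × 0.08 × (1 − 0.29) × 0.19 = 0.0070148
  source B: 0.35 × 0.55 × (1 − 0.88) × 0.35 = 0.008085
Normalizing constant Z = 0.0070148 + 0.008085 = 0.0151.
P(source B | evidence) = 0.008085 / 0.0151 ≈ 0.535.

0.535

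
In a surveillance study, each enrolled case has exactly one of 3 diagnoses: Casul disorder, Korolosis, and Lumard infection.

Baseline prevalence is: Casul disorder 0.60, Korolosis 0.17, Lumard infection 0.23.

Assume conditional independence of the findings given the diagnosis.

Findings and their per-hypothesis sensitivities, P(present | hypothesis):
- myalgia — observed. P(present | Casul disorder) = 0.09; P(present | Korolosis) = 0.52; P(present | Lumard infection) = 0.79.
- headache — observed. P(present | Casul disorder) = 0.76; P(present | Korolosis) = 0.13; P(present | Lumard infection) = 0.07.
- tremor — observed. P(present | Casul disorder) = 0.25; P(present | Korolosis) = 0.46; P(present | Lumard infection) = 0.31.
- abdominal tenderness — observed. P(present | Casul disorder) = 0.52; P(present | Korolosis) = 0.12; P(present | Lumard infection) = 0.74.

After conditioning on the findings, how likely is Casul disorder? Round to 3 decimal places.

Multiply each prior by the joint likelihood of the evidence pattern:
  Casul disorder: 0.60 × 0.09 × 0.76 × 0.25 × 0.52 = 0.0053352
  Korolosis: 0.17 × 0.52 × 0.13 × 0.46 × 0.12 = 0.00063436
  Lumard infection: 0.23 × 0.79 × 0.07 × 0.31 × 0.74 = 0.0029177
Marginal likelihood of the evidence = 0.0088873.
P(Casul disorder | evidence) = 0.0053352 / 0.0088873 ≈ 0.600.

0.600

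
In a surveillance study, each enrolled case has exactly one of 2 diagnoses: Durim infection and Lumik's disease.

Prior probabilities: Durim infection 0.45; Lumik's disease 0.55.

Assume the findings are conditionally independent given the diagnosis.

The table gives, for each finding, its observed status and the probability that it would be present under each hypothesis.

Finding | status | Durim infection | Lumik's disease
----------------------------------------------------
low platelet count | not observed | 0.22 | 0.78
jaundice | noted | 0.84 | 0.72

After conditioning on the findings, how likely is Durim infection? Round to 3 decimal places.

0.772

By Bayes' rule with conditional independence, the unnormalized weight for each hypothesis is prior × ∏ likelihoods (using 1 − P(present | H) for each absent finding):
  Durim infection: 0.45 × (1 − 0.22) × 0.84 = 0.29484
  Lumik's disease: 0.55 × (1 − 0.78) × 0.72 = 0.08712
Marginal likelihood of the evidence = 0.38196.
P(Durim infection | evidence) = 0.29484 / 0.38196 ≈ 0.772.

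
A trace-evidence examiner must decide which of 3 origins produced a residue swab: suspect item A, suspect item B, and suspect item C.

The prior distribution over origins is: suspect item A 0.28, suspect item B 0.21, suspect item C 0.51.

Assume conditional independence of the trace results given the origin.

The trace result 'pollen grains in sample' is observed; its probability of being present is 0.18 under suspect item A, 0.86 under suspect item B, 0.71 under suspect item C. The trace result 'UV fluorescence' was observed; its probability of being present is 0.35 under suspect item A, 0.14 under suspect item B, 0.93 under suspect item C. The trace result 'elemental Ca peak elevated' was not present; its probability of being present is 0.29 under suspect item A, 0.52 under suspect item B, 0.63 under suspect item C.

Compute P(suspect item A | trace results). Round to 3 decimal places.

Multiply each prior by the joint likelihood of the trace result pattern (using 1 − P(present | H) for each absent trace result):
  suspect item A: 0.28 × 0.18 × 0.35 × (1 − 0.29) = 0.012524
  suspect item B: 0.21 × 0.86 × 0.14 × (1 − 0.52) = 0.012136
  suspect item C: 0.51 × 0.71 × 0.93 × (1 − 0.63) = 0.1246
Normalizing constant Z = 0.012524 + 0.012136 + 0.1246 = 0.14926.
P(suspect item A | evidence) = 0.012524 / 0.14926 ≈ 0.084.

0.084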